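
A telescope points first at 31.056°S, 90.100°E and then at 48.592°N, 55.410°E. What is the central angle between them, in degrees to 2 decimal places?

85.47°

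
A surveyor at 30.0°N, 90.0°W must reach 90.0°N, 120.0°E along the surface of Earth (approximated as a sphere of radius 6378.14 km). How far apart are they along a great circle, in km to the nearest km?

In radians: φ₁ = 0.5236, φ₂ = 1.5708, Δλ = -150.000° = -2.6180 rad.
cos c = sin φ₁ sin φ₂ + cos φ₁ cos φ₂ cos Δλ = (0.5000)(1.0000) + (0.8660)(0.0000)(-0.8660) = 0.50000,
so c = arccos(0.50000) = 1.04720 rad.
Distance = R·c = 6378.14 × 1.0472 ≈ 6679 km.

6679 km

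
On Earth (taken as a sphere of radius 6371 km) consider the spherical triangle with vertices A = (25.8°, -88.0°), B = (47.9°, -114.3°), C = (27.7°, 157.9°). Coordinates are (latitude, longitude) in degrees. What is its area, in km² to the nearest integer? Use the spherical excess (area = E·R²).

6049686 km²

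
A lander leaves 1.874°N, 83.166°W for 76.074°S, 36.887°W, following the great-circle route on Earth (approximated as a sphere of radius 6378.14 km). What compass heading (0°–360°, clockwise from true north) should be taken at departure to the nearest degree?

With φ₁ = 0.0327, φ₂ = -1.3277, Δλ = 0.8077 rad, the forward-azimuth formula gives
θ = atan2( sin Δλ cos φ₂ , cos φ₁ sin φ₂ − sin φ₁ cos φ₂ cos Δλ ) = atan2(0.1739, -0.9755) = 169.89°.
So the initial bearing is 170°.

170°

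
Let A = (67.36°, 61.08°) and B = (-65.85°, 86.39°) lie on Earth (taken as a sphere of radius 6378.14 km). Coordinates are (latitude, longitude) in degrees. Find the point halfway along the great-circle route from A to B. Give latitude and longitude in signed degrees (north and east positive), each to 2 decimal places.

0.77°, 74.13°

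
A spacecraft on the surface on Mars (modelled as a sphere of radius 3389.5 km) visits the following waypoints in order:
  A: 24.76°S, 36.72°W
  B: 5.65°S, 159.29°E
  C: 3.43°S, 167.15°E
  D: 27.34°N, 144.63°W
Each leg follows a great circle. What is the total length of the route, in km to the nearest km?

12405 km

Leg A→B: central angle 2.5452 rad, distance 8627.0 km.
Leg B→C: central angle 0.1421 rad, distance 481.7 km.
Leg C→D: central angle 0.9724 rad, distance 3296.0 km.
Total: 8627.0 + 481.7 + 3296.0 ≈ 12405 km.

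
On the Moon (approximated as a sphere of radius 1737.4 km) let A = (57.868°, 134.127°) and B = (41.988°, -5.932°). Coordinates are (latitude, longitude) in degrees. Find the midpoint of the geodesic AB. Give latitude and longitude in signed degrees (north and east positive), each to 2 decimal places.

Central angle δ = 1.3043 rad. Interpolating on the sphere with fraction f = 0.5:
P = [sin((1−f)δ)·A + sin(fδ)·B] / sin δ = 0.6291·A + 0.6291·B in Cartesian coordinates,
giving P = (0.2321, 0.1918, 0.9536), i.e. latitude 72.47°, longitude 39.57°.

72.47°, 39.57°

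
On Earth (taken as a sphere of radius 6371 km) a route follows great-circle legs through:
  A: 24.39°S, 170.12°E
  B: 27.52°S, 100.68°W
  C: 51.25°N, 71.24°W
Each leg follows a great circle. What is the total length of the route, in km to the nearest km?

17933 km

Leg A→B: central angle 1.3673 rad, distance 8711.2 km.
Leg B→C: central angle 1.4474 rad, distance 9221.5 km.
Total: 8711.2 + 9221.5 ≈ 17933 km.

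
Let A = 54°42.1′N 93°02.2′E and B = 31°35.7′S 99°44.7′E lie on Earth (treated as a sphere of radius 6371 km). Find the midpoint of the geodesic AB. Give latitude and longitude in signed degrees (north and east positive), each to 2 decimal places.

11.57°, 97.03°

Central angle δ = 1.5095 rad. Interpolating on the sphere with fraction f = 0.5:
P = [sin((1−f)δ)·A + sin(fδ)·B] / sin δ = 0.6864·A + 0.6864·B in Cartesian coordinates,
giving P = (-0.1200, 0.9723, 0.2006), i.e. latitude 11.57°, longitude 97.03°.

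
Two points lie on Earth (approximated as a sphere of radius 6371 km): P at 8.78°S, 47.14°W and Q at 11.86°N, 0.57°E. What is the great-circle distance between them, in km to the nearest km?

5752 km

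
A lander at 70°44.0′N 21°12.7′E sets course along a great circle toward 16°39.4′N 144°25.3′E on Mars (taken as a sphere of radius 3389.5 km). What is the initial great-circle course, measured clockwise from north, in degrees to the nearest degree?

54°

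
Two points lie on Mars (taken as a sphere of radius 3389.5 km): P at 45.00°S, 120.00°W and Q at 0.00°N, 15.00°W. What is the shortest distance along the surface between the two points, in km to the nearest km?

5948 km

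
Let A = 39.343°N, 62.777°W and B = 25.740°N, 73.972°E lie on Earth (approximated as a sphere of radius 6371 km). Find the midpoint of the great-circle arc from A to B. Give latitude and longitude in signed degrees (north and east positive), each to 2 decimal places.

The central angle between A and B is δ = 1.8050 rad.
With f = 0.5, the slerp weights are sin((1−f)δ)/sin δ = 0.8069 and sin(fδ)/sin δ = 0.8069.
Weighted sum of the unit vectors: (0.8069)·(0.3538,-0.6877,0.6340) + (0.8069)·(0.2487,0.8658,0.4343) = (0.4862, 0.1437, 0.8620).
Converting back: φ = atan2(z, √(x²+y²)) = 59.54°, λ = atan2(y, x) = 16.46°.

59.54°, 16.46°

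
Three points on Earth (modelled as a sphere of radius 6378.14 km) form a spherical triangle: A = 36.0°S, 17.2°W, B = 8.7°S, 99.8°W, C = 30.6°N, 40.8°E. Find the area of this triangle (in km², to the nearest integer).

Side lengths (central angles): a = 2.3957, b = 1.5009, c = 1.3777 rad; semiperimeter s = 2.6372.
By l'Huilier's theorem, tan(E/4) = √[tan(s/2) tan((s−a)/2) tan((s−b)/2) tan((s−c)/2)], giving spherical excess E = 1.7507 rad.
Area = E·R² = 1.7507 × (6378.14)² ≈ 71221008 km².

71221008 km²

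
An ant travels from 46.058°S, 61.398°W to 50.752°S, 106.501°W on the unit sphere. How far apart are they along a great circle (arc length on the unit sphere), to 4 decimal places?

In radians: φ₁ = -0.8039, φ₂ = -0.8858, Δλ = -45.103° = -0.7872 rad.
cos c = sin φ₁ sin φ₂ + cos φ₁ cos φ₂ cos Δλ = (-0.7200)(-0.7744) + (0.6939)(0.6327)(0.7058) = 0.86750,
so c = arccos(0.86750) = 0.52065 rad.
On the unit sphere the arc length equals the central angle: 0.5206.

0.5206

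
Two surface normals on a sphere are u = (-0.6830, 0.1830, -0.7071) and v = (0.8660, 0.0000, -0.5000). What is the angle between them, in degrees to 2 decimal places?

u·v = -0.2379; |u| = 1.0000, |v| = 1.0000.
cos θ = (u·v)/(|u||v|) = -0.2379, so θ = 103.76°.

103.76°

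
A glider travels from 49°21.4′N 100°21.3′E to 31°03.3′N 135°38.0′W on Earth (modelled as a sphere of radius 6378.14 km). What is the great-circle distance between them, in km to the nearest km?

9512 km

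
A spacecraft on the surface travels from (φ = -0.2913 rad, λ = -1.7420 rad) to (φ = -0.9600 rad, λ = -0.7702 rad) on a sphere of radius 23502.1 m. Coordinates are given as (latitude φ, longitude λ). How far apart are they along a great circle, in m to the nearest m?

Let φ₁ = -0.2913 rad, φ₂ = -0.9600 rad, and Δλ = 0.9718 rad.
cos c = sin φ₁ sin φ₂ + cos φ₁ cos φ₂ cos Δλ = (-0.2872)(-0.8192) + (0.9579)(0.5735)(0.5638) = 0.54501,
so c = arccos(0.54501) = 0.99440 rad.
Distance = R·c = 23502.1 × 0.9944 ≈ 23370 m.

23370 m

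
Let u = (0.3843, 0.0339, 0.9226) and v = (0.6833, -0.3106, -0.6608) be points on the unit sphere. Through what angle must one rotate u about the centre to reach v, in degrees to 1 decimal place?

u·v = -0.3576; |u| = 1.0000, |v| = 1.0000.
cos θ = (u·v)/(|u||v|) = -0.3576, so θ = 111.0°.

111.0°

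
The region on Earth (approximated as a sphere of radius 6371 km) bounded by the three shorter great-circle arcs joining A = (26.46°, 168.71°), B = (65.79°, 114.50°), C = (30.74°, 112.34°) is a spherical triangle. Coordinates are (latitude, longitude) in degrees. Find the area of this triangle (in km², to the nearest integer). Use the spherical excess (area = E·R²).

11114500 km²

Side lengths (central angles): a = 0.6122, b = 0.8581, c = 0.9007 rad; semiperimeter s = 1.1855.
By l'Huilier's theorem, tan(E/4) = √[tan(s/2) tan((s−a)/2) tan((s−b)/2) tan((s−c)/2)], giving spherical excess E = 0.2738 rad.
Area = E·R² = 0.2738 × (6371)² ≈ 11114500 km².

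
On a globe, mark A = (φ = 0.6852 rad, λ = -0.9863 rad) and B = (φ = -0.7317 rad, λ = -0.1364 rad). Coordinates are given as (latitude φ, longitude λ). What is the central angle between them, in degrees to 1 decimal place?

In radians: φ₁ = 0.6852, φ₂ = -0.7317, Δλ = 48.696° = 0.8499 rad.
cos c = sin φ₁ sin φ₂ + cos φ₁ cos φ₂ cos Δλ = (0.6328)(-0.6681) + (0.7743)(0.7440)(0.6601) = -0.04255,
so c = arccos(-0.04255) = 1.61336 rad.
So the angular separation is 92.4°.

92.4°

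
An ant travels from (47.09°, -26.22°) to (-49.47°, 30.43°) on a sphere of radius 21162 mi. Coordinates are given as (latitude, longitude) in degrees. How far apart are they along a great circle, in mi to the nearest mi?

With latitudes φ₁ = 47.090°, φ₂ = -49.470° and longitude difference Δλ = 56.650°:
cos c = sin φ₁ sin φ₂ + cos φ₁ cos φ₂ cos Δλ = (0.7324)(-0.7601) + (0.6808)(0.6498)(0.5498) = -0.31345,
so c = arccos(-0.31345) = 1.88962 rad.
Distance = R·c = 21162 × 1.8896 ≈ 39988 mi.

39988 mi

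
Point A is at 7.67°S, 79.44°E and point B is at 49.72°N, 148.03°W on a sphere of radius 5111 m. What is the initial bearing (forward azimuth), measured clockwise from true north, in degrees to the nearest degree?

34°

With φ₁ = -0.1339, φ₂ = 0.8678, Δλ = 2.3131 rad, the forward-azimuth formula gives
θ = atan2( sin Δλ cos φ₂ , cos φ₁ sin φ₂ − sin φ₁ cos φ₂ cos Δλ ) = atan2(0.4764, 0.6977) = 34.33°.
So the initial bearing is 34°.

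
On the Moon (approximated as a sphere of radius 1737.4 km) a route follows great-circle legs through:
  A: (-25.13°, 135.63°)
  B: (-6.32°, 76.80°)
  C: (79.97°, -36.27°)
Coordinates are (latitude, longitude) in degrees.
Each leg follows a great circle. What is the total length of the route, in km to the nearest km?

Leg A→B: central angle 1.0327 rad, distance 1794.2 km.
Leg B→C: central angle 1.7480 rad, distance 3036.9 km.
Total: 1794.2 + 3036.9 ≈ 4831 km.

4831 km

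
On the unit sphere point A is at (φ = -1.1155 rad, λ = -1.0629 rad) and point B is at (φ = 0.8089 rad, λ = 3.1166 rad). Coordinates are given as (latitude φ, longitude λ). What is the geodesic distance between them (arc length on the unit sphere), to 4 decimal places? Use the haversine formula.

In radians: φ₁ = -1.1155, φ₂ = 0.8089, Δλ = -120.532° = -2.1037 rad.
Haversine: a = sin²(Δφ/2) + cos φ₁ cos φ₂ sin²(Δλ/2) = 0.6731 + (0.4397)(0.6903)(0.7540) = 0.90201.
Central angle c = 2·arcsin(√a) = 2.50484 rad.
On the unit sphere the arc length equals the central angle: 2.5048.

2.5048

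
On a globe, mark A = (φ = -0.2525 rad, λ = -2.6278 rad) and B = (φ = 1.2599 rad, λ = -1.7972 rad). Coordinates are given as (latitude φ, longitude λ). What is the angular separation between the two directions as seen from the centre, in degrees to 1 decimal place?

92.2°

With latitudes φ₁ = -14.467°, φ₂ = 72.187° and longitude difference Δλ = 47.590°:
cos c = sin φ₁ sin φ₂ + cos φ₁ cos φ₂ cos Δλ = (-0.2498)(0.9521) + (0.9683)(0.3059)(0.6744) = -0.03807,
so c = arccos(-0.03807) = 1.60888 rad.
So the angular separation is 92.2°.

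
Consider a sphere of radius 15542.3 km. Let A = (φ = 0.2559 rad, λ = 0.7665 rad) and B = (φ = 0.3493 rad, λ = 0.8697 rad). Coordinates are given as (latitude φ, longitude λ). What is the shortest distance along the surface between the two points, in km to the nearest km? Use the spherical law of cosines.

2109 km

With latitudes φ₁ = 14.662°, φ₂ = 20.013° and longitude difference Δλ = 5.913°:
cos c = sin φ₁ sin φ₂ + cos φ₁ cos φ₂ cos Δλ = (0.2531)(0.3422) + (0.9674)(0.9396)(0.9947) = 0.99081,
so c = arccos(0.99081) = 0.13571 rad.
Distance = R·c = 15542.3 × 0.1357 ≈ 2109 km.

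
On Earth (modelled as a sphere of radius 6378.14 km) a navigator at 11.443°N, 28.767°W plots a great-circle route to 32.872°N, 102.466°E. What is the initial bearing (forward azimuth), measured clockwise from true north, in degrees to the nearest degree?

45°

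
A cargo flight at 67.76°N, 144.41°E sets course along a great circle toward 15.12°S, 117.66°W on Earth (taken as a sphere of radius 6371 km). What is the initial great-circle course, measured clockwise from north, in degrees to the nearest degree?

Δλ = 97.930° = 1.7092 rad.
y = sin Δλ · cos φ₂ = (0.9904)(0.9654) = 0.9562
x = cos φ₁ sin φ₂ − sin φ₁ cos φ₂ cos Δλ = (0.3785)(-0.2608) − (0.9256)(0.9654)(-0.1380) = 0.0246
θ = atan2(y, x) = 88.53°, so the bearing is 89°.

89°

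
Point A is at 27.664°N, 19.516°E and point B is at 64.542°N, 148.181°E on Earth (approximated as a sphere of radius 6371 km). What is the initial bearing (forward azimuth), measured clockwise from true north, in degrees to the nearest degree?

Δλ = 128.665° = 2.2456 rad.
y = sin Δλ · cos φ₂ = (0.7808)(0.4298) = 0.3356
x = cos φ₁ sin φ₂ − sin φ₁ cos φ₂ cos Δλ = (0.8857)(0.9029) − (0.4643)(0.4298)(-0.6248) = 0.9244
θ = atan2(y, x) = 19.96°, so the bearing is 20°.

20°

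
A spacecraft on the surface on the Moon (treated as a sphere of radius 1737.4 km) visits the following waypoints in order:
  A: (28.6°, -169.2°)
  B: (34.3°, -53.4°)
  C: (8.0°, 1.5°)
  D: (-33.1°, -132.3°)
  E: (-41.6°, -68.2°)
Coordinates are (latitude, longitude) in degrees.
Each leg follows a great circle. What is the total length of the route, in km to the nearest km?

10019 km

Leg A→B: central angle 1.6167 rad, distance 2808.9 km.
Leg B→C: central angle 0.9898 rad, distance 1719.8 km.
Leg C→D: central angle 2.2786 rad, distance 3958.9 km.
Leg D→E: central angle 0.8812 rad, distance 1531.0 km.
Total: 2808.9 + 1719.8 + 3958.9 + 1531.0 ≈ 10019 km.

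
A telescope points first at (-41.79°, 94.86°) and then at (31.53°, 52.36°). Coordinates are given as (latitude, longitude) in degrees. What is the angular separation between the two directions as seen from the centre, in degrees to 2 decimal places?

83.10°

Let φ₁ = -0.7294 rad, φ₂ = 0.5503 rad, and Δλ = -0.7418 rad.
cos c = sin φ₁ sin φ₂ + cos φ₁ cos φ₂ cos Δλ = (-0.6664)(0.5229) + (0.7456)(0.8524)(0.7373) = 0.12006,
so c = arccos(0.12006) = 1.45044 rad.
So the angular separation is 83.10°.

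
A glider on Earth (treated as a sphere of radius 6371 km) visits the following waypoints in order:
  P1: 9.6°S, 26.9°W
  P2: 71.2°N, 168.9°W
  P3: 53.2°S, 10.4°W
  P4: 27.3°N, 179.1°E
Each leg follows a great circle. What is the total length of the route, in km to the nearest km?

47470 km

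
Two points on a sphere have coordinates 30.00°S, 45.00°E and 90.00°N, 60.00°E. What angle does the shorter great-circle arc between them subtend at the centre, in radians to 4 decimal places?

Let φ₁ = -0.5236 rad, φ₂ = 1.5708 rad, and Δλ = 0.2618 rad.
Haversine: a = sin²(Δφ/2) + cos φ₁ cos φ₂ sin²(Δλ/2) = 0.7500 + (0.8660)(0.0000)(0.0170) = 0.75000.
Central angle c = 2·arcsin(√a) = 2.09440 rad.
So the angular separation is 2.0944 rad.

2.0944 rad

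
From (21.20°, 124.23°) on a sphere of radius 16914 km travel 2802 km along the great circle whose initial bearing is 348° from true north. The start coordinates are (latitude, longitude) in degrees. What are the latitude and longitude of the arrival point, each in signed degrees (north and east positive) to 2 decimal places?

Angular distance δ = d/R = 2802/16914 = 0.16566 rad; initial bearing θ = 6.0737 rad.
sin φ₂ = sin φ₁ cos δ + cos φ₁ sin δ cos θ = (0.3616)(0.9863) + (0.9323)(0.1649)(0.9781) = 0.5071, so φ₂ = 30.47°.
Δλ = atan2(sin θ sin δ cos φ₁, cos δ − sin φ₁ sin φ₂) = atan2(-0.0320, 0.8029) = -2.280°.
λ₂ = 124.230° − 2.280° = 121.95°.

30.47°, 121.95°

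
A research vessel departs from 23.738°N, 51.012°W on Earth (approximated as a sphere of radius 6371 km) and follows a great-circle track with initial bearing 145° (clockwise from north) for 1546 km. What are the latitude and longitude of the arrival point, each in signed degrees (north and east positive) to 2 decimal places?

12.16°, -42.91°

Angular distance δ = d/R = 1546/6371 = 0.24266 rad; initial bearing θ = 2.5307 rad.
sin φ₂ = sin φ₁ cos δ + cos φ₁ sin δ cos θ = (0.4026)(0.9707) + (0.9154)(0.2403)(-0.8192) = 0.2106, so φ₂ = 12.16°.
Δλ = atan2(sin θ sin δ cos φ₁, cos δ − sin φ₁ sin φ₂) = atan2(0.1262, 0.8859) = 8.105°.
λ₂ = -51.012° + 8.105° = -42.91°.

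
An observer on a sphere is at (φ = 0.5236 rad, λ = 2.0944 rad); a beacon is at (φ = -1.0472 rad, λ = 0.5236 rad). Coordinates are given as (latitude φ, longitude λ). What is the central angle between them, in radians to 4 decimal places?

2.0186 rad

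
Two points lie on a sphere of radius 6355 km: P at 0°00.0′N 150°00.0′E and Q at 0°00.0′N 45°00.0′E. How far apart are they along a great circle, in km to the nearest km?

11646 km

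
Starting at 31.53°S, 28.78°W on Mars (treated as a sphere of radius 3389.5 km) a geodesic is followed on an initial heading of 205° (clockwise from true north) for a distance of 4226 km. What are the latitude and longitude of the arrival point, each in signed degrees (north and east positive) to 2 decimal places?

-64.00°, -142.73°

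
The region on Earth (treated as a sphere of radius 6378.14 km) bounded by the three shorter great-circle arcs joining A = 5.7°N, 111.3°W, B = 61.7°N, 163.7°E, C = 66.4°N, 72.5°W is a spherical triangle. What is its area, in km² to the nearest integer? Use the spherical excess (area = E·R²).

22550140 km²

Side lengths (central angles): a = 0.7936, b = 1.1577, c = 1.4419 rad; semiperimeter s = 1.6966.
By l'Huilier's theorem, tan(E/4) = √[tan(s/2) tan((s−a)/2) tan((s−b)/2) tan((s−c)/2)], giving spherical excess E = 0.5543 rad.
Area = E·R² = 0.5543 × (6378.14)² ≈ 22550140 km².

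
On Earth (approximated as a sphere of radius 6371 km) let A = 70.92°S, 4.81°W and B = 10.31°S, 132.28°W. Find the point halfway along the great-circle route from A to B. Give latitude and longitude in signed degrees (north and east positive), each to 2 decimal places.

-53.66°, -113.99°

Central angle δ = 1.5973 rad. Interpolating on the sphere with fraction f = 0.5:
P = [sin((1−f)δ)·A + sin(fδ)·B] / sin δ = 0.7167·A + 0.7167·B in Cartesian coordinates,
giving P = (-0.2409, -0.5413, -0.8056), i.e. latitude -53.66°, longitude -113.99°.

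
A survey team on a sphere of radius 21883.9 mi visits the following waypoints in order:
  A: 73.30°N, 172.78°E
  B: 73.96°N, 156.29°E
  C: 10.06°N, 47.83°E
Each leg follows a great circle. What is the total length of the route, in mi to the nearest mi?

Leg A→B: central angle 0.0817 rad, distance 1787.0 mi.
Leg B→C: central angle 1.4890 rad, distance 32584.5 mi.
Total: 1787.0 + 32584.5 ≈ 34371 mi.

34371 mi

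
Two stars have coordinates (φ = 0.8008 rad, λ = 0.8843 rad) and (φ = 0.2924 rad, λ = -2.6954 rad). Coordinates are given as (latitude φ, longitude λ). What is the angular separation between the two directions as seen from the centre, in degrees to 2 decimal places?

With latitudes φ₁ = 45.882°, φ₂ = 16.753° and longitude difference Δλ = 154.898°:
Haversine: a = sin²(Δφ/2) + cos φ₁ cos φ₂ sin²(Δλ/2) = 0.0632 + (0.6961)(0.9576)(0.9528) = 0.69835.
Central angle c = 2·arcsin(√a) = 1.97871 rad.
So the angular separation is 113.37°.

113.37°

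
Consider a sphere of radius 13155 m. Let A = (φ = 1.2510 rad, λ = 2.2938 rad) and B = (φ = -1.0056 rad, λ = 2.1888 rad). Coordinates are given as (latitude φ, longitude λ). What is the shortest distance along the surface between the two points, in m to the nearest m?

29701 m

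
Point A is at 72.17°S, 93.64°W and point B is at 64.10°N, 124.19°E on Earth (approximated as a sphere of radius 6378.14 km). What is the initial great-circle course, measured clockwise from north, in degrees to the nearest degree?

259°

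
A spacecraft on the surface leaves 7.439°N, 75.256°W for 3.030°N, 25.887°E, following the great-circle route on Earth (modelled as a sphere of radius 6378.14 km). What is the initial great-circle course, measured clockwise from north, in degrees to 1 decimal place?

85.5°

With φ₁ = 0.1298, φ₂ = 0.0529, Δλ = 1.7653 rad, the forward-azimuth formula gives
θ = atan2( sin Δλ cos φ₂ , cos φ₁ sin φ₂ − sin φ₁ cos φ₂ cos Δλ ) = atan2(0.9798, 0.0774) = 85.48°.
So the initial bearing is 85.5°.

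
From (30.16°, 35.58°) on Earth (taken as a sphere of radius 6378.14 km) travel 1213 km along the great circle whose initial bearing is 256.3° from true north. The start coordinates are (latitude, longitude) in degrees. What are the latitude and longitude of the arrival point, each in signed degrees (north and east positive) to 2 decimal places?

27.04°, 23.68°

Angular distance δ = d/R = 1213/6378.14 = 0.19018 rad; initial bearing θ = 4.4733 rad.
sin φ₂ = sin φ₁ cos δ + cos φ₁ sin δ cos θ = (0.5024)(0.9820) + (0.8646)(0.1890)(-0.2368) = 0.4546, so φ₂ = 27.04°.
Δλ = atan2(sin θ sin δ cos φ₁, cos δ − sin φ₁ sin φ₂) = atan2(-0.1588, 0.7535) = -11.900°.
λ₂ = 35.580° − 11.900° = 23.68°.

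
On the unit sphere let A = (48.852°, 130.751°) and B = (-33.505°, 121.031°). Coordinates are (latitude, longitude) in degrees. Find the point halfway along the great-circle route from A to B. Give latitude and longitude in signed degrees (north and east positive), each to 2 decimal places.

The central angle between A and B is δ = 1.4453 rad.
With f = 0.5, the slerp weights are sin((1−f)δ)/sin δ = 0.6666 and sin(fδ)/sin δ = 0.6666.
Weighted sum of the unit vectors: (0.6666)·(-0.4295,0.4985,0.7530) + (0.6666)·(-0.4298,0.7145,-0.5520) = (-0.5729, 0.8086, 0.1340).
Converting back: φ = atan2(z, √(x²+y²)) = 7.70°, λ = atan2(y, x) = 125.32°.

7.70°, 125.32°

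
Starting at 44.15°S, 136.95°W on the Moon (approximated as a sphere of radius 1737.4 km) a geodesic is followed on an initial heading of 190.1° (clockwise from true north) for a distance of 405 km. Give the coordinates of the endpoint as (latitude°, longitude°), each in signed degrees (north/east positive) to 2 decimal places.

Angular distance δ = d/R = 405/1737.4 = 0.23311 rad; initial bearing θ = 3.3179 rad.
sin φ₂ = sin φ₁ cos δ + cos φ₁ sin δ cos θ = (-0.6965)(0.9730) + (0.7175)(0.2310)(-0.9845) = -0.8409, so φ₂ = -57.23°.
Δλ = atan2(sin θ sin δ cos φ₁, cos δ − sin φ₁ sin φ₂) = atan2(-0.0291, 0.3872) = -4.293°.
λ₂ = -136.950° − 4.293° = -141.24°.

-57.23°, -141.24°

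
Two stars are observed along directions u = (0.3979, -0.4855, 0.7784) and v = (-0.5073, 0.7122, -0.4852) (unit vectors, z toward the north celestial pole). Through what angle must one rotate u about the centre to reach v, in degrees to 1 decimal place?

157.7°

u·v = -0.9253; |u| = 1.0000, |v| = 1.0000.
cos θ = (u·v)/(|u||v|) = -0.9253, so θ = 157.7°.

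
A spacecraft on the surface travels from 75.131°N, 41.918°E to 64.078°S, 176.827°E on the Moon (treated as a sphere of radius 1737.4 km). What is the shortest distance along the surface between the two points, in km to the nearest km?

In radians: φ₁ = 1.3113, φ₂ = -1.1184, Δλ = 134.909° = 2.3546 rad.
Haversine: a = sin²(Δφ/2) + cos φ₁ cos φ₂ sin²(Δλ/2) = 0.8785 + (0.2566)(0.4371)(0.8530) = 0.97423.
Central angle c = 2·arcsin(√a) = 2.81916 rad.
Distance = R·c = 1737.4 × 2.8192 ≈ 4898 km.

4898 km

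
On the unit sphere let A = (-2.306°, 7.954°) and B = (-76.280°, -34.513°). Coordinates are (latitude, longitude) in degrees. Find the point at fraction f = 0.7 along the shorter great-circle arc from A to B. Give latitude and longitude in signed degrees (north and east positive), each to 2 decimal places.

-55.53°, -5.66°

The central angle between A and B is δ = 1.3552 rad.
With f = 0.7, the slerp weights are sin((1−f)δ)/sin δ = 0.4048 and sin(fδ)/sin δ = 0.8319.
Weighted sum of the unit vectors: (0.4048)·(0.9896,0.1383,-0.0402) + (0.8319)·(0.1954,-0.1344,-0.9715) = (0.5632, -0.0558, -0.8244).
Converting back: φ = atan2(z, √(x²+y²)) = -55.53°, λ = atan2(y, x) = -5.66°.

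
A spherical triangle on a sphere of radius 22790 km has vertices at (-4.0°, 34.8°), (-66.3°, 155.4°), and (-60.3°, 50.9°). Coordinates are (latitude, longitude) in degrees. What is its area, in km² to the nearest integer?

Side lengths (central angles): a = 0.7295, b = 1.0057, c = 1.7115 rad; semiperimeter s = 1.7234.
By l'Huilier's theorem, tan(E/4) = √[tan(s/2) tan((s−a)/2) tan((s−b)/2) tan((s−c)/2)], giving spherical excess E = 0.1500 rad.
Area = E·R² = 0.1500 × (22790)² ≈ 77898657 km².

77898657 km²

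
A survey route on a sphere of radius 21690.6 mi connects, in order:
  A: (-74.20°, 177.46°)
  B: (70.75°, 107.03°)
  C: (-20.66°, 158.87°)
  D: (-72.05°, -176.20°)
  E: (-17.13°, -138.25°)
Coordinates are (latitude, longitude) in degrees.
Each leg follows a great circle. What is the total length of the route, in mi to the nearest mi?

137098 mi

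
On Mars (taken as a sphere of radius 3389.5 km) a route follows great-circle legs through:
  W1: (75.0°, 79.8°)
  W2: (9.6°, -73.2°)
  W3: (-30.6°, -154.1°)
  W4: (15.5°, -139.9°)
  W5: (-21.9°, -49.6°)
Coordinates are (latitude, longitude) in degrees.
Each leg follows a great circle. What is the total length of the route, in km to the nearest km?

19229 km

Leg W1→W2: central angle 1.6371 rad, distance 5549.1 km.
Leg W2→W3: central angle 1.5214 rad, distance 5156.9 km.
Leg W3→W4: central angle 0.8392 rad, distance 2844.5 km.
Leg W4→W5: central angle 1.6753 rad, distance 5678.6 km.
Total: 5549.1 + 5156.9 + 2844.5 + 5678.6 ≈ 19229 km.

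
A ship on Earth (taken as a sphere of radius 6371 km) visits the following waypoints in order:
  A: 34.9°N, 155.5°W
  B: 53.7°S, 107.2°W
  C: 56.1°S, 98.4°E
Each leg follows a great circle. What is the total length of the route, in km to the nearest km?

18475 km

Leg A→B: central angle 1.7094 rad, distance 10890.3 km.
Leg B→C: central angle 1.1905 rad, distance 7585.0 km.
Total: 10890.3 + 7585.0 ≈ 18475 km.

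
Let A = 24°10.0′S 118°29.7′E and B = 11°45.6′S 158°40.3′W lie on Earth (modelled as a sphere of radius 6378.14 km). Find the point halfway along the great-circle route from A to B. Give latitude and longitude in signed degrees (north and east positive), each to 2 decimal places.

The central angle between A and B is δ = 1.3747 rad.
With f = 0.5, the slerp weights are sin((1−f)δ)/sin δ = 0.6469 and sin(fδ)/sin δ = 0.6469.
Weighted sum of the unit vectors: (0.6469)·(-0.4353,0.8018,-0.4094) + (0.6469)·(-0.9120,-0.3561,-0.2038) = (-0.8715, 0.2884, -0.3967).
Converting back: φ = atan2(z, √(x²+y²)) = -23.37°, λ = atan2(y, x) = 161.69°.

-23.37°, 161.69°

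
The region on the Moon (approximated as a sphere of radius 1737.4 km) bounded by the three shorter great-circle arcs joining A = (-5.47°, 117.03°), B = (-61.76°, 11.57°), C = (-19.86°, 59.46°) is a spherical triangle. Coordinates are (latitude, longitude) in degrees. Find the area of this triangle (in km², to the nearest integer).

1616159 km²

Side lengths (central angles): a = 0.9302, b = 1.0069, c = 1.6124 rad; semiperimeter s = 1.7747.
By l'Huilier's theorem, tan(E/4) = √[tan(s/2) tan((s−a)/2) tan((s−b)/2) tan((s−c)/2)], giving spherical excess E = 0.5354 rad.
Area = E·R² = 0.5354 × (1737.4)² ≈ 1616159 km².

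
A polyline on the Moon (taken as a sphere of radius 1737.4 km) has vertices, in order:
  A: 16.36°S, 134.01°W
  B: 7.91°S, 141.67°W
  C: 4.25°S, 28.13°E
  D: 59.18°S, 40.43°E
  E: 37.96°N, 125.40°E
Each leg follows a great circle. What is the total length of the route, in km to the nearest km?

Leg A→B: central angle 0.1970 rad, distance 342.2 km.
Leg B→C: central angle 2.8649 rad, distance 4977.4 km.
Leg C→D: central angle 0.9730 rad, distance 1690.4 km.
Leg D→E: central angle 2.0861 rad, distance 3624.4 km.
Total: 342.2 + 4977.4 + 1690.4 + 3624.4 ≈ 10635 km.

10635 km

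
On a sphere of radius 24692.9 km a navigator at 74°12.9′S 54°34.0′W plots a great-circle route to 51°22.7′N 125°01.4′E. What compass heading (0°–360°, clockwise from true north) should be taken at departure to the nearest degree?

With φ₁ = -1.2953, φ₂ = 0.8967, Δλ = 3.1344 rad, the forward-azimuth formula gives
θ = atan2( sin Δλ cos φ₂ , cos φ₁ sin φ₂ − sin φ₁ cos φ₂ cos Δλ ) = atan2(0.0045, -0.3881) = 179.34°.
So the initial bearing is 179°.

179°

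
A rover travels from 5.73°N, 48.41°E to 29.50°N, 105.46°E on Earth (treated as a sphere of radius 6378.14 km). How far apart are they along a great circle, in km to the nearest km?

6529 km

Let φ₁ = 0.1000 rad, φ₂ = 0.5149 rad, and Δλ = 0.9957 rad.
cos c = sin φ₁ sin φ₂ + cos φ₁ cos φ₂ cos Δλ = (0.0998)(0.4924) + (0.9950)(0.8704)(0.5439) = 0.52019,
so c = arccos(0.52019) = 1.02372 rad.
Distance = R·c = 6378.14 × 1.0237 ≈ 6529 km.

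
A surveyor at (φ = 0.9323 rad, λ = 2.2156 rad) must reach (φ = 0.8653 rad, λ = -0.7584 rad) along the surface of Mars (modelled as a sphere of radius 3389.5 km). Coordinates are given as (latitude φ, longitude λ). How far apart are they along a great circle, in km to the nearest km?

4537 km

With latitudes φ₁ = 53.417°, φ₂ = 49.578° and longitude difference Δλ = -170.398°:
Haversine: a = sin²(Δφ/2) + cos φ₁ cos φ₂ sin²(Δλ/2) = 0.0011 + (0.5960)(0.6484)(0.9930) = 0.38486.
Central angle c = 2·arcsin(√a) = 1.33843 rad.
Distance = R·c = 3389.5 × 1.3384 ≈ 4537 km.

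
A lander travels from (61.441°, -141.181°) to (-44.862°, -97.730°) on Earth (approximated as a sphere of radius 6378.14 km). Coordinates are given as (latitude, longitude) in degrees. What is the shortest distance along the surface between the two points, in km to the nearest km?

12461 km

With latitudes φ₁ = 61.441°, φ₂ = -44.862° and longitude difference Δλ = 43.451°:
cos c = sin φ₁ sin φ₂ + cos φ₁ cos φ₂ cos Δλ = (0.8783)(-0.7054) + (0.4781)(0.7088)(0.7260) = -0.37358,
so c = arccos(-0.37358) = 1.95366 rad.
Distance = R·c = 6378.14 × 1.9537 ≈ 12461 km.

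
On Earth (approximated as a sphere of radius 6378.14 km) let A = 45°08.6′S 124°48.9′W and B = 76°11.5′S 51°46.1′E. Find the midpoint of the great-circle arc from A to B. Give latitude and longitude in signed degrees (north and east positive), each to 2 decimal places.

The central angle between A and B is δ = 1.0235 rad.
With f = 0.5, the slerp weights are sin((1−f)δ)/sin δ = 0.5735 and sin(fδ)/sin δ = 0.5735.
Weighted sum of the unit vectors: (0.5735)·(-0.4027,-0.5791,-0.7089) + (0.5735)·(0.1477,0.1875,-0.9711) = (-0.1462, -0.2246, -0.9634).
Converting back: φ = atan2(z, √(x²+y²)) = -74.46°, λ = atan2(y, x) = -123.07°.

-74.46°, -123.07°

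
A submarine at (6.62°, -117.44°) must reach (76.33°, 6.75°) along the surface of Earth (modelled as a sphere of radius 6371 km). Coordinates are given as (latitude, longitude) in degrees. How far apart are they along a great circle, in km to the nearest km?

10134 km

With latitudes φ₁ = 6.620°, φ₂ = 76.330° and longitude difference Δλ = 124.190°:
cos c = sin φ₁ sin φ₂ + cos φ₁ cos φ₂ cos Δλ = (0.1153)(0.9717) + (0.9933)(0.2363)(-0.5619) = -0.01990,
so c = arccos(-0.01990) = 1.59070 rad.
Distance = R·c = 6371 × 1.5907 ≈ 10134 km.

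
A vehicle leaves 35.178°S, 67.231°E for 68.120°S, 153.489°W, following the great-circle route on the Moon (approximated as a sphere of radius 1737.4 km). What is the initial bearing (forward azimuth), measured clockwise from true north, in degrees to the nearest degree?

Δλ = 139.280° = 2.4309 rad.
y = sin Δλ · cos φ₂ = (0.6524)(0.3727) = 0.2431
x = cos φ₁ sin φ₂ − sin φ₁ cos φ₂ cos Δλ = (0.8174)(-0.9280) − (-0.5761)(0.3727)(-0.7579) = -0.9212
θ = atan2(y, x) = 165.22°, so the bearing is 165°.

165°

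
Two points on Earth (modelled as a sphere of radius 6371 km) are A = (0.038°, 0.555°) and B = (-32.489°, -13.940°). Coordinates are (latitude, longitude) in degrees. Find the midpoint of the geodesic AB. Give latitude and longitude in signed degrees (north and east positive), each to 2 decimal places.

-16.35°, -6.07°

Central angle δ = 0.6158 rad. Interpolating on the sphere with fraction f = 0.5:
P = [sin((1−f)δ)·A + sin(fδ)·B] / sin δ = 0.5247·A + 0.5247·B in Cartesian coordinates,
giving P = (0.9542, -0.1015, -0.2815), i.e. latitude -16.35°, longitude -6.07°.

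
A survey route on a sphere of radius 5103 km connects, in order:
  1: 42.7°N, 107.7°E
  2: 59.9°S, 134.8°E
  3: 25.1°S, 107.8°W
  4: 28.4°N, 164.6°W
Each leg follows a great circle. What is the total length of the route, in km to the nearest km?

Leg 1→2: central angle 1.8324 rad, distance 9350.6 km.
Leg 2→3: central angle 1.4121 rad, distance 7206.1 km.
Leg 3→4: central angle 1.3342 rad, distance 6808.3 km.
Total: 9350.6 + 7206.1 + 6808.3 ≈ 23365 km.

23365 km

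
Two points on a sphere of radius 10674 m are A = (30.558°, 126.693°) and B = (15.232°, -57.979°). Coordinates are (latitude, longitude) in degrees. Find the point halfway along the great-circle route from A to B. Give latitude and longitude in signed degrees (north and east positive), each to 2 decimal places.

80.60°, -91.32°

Central angle δ = 2.3386 rad. Interpolating on the sphere with fraction f = 0.5:
P = [sin((1−f)δ)·A + sin(fδ)·B] / sin δ = 1.2794·A + 1.2794·B in Cartesian coordinates,
giving P = (-0.0038, -0.1632, 0.9866), i.e. latitude 80.60°, longitude -91.32°.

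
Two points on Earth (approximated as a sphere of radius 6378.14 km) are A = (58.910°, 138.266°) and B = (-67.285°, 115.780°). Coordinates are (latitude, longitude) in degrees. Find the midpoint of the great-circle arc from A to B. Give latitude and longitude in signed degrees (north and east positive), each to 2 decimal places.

-4.27°, 128.67°

Central angle δ = 2.2214 rad. Interpolating on the sphere with fraction f = 0.5:
P = [sin((1−f)δ)·A + sin(fδ)·B] / sin δ = 1.1261·A + 1.1261·B in Cartesian coordinates,
giving P = (-0.6230, 0.7786, -0.0744), i.e. latitude -4.27°, longitude 128.67°.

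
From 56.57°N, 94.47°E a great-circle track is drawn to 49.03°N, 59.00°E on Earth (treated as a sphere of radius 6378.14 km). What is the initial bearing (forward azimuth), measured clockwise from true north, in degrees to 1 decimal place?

265.5°

Δλ = -35.470° = -0.6191 rad.
y = sin Δλ · cos φ₂ = (-0.5803)(0.6557) = -0.3805
x = cos φ₁ sin φ₂ − sin φ₁ cos φ₂ cos Δλ = (0.5509)(0.7551) − (0.8346)(0.6557)(0.8144) = -0.0297
θ = atan2(y, x) = -94.46°; adding 360° gives 265.5°.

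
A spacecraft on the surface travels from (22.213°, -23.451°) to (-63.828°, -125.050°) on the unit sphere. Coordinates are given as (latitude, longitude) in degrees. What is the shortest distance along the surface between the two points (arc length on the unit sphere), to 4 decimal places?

2.0058

With latitudes φ₁ = 22.213°, φ₂ = -63.828° and longitude difference Δλ = -101.599°:
Haversine: a = sin²(Δφ/2) + cos φ₁ cos φ₂ sin²(Δλ/2) = 0.4655 + (0.9258)(0.4411)(0.6005) = 0.71070.
Central angle c = 2·arcsin(√a) = 2.00577 rad.
On the unit sphere the arc length equals the central angle: 2.0058.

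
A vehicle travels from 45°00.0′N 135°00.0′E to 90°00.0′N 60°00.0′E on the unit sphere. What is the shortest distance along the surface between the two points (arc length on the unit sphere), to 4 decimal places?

Let φ₁ = 0.7854 rad, φ₂ = 1.5708 rad, and Δλ = -1.3090 rad.
cos c = sin φ₁ sin φ₂ + cos φ₁ cos φ₂ cos Δλ = (0.7071)(1.0000) + (0.7071)(0.0000)(0.2588) = 0.70711,
so c = arccos(0.70711) = 0.78540 rad.
On the unit sphere the arc length equals the central angle: 0.7854.

0.7854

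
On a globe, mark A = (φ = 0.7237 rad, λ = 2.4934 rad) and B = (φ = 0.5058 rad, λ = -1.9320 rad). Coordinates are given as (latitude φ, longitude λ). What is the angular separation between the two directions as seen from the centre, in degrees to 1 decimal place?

In radians: φ₁ = 0.7237, φ₂ = 0.5058, Δλ = 106.443° = 1.8578 rad.
cos c = sin φ₁ sin φ₂ + cos φ₁ cos φ₂ cos Δλ = (0.6622)(0.4845) + (0.7494)(0.8748)(-0.2831) = 0.13526,
so c = arccos(0.13526) = 1.43512 rad.
So the angular separation is 82.2°.

82.2°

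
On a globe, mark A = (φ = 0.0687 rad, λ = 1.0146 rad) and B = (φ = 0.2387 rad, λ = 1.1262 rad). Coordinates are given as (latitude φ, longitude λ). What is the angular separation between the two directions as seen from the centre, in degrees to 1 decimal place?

11.6°

Let φ₁ = 0.0687 rad, φ₂ = 0.2387 rad, and Δλ = 0.1116 rad.
Haversine: a = sin²(Δφ/2) + cos φ₁ cos φ₂ sin²(Δλ/2) = 0.0072 + (0.9976)(0.9716)(0.0031) = 0.01022.
Central angle c = 2·arcsin(√a) = 0.20256 rad.
So the angular separation is 11.6°.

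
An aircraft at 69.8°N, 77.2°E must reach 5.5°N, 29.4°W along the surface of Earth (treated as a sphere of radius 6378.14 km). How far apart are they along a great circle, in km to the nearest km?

With latitudes φ₁ = 69.800°, φ₂ = 5.500° and longitude difference Δλ = -106.600°:
Haversine: a = sin²(Δφ/2) + cos φ₁ cos φ₂ sin²(Δλ/2) = 0.2832 + (0.3453)(0.9954)(0.6428) = 0.50412.
Central angle c = 2·arcsin(√a) = 1.57904 rad.
Distance = R·c = 6378.14 × 1.5790 ≈ 10071 km.

10071 km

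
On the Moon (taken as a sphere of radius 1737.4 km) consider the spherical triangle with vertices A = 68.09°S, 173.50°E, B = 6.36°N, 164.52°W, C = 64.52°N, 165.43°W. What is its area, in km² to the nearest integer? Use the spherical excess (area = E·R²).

696241 km²

Side lengths (central angles): a = 1.0151, b = 2.3292, c = 1.3273 rad; semiperimeter s = 2.3358.
By l'Huilier's theorem, tan(E/4) = √[tan(s/2) tan((s−a)/2) tan((s−b)/2) tan((s−c)/2)], giving spherical excess E = 0.2307 rad.
Area = E·R² = 0.2307 × (1737.4)² ≈ 696241 km².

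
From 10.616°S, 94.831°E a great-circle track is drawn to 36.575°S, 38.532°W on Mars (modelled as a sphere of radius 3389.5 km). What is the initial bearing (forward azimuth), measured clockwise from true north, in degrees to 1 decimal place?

220.3°

With φ₁ = -0.1853, φ₂ = -0.6384, Δλ = -2.3276 rad, the forward-azimuth formula gives
θ = atan2( sin Δλ cos φ₂ , cos φ₁ sin φ₂ − sin φ₁ cos φ₂ cos Δλ ) = atan2(-0.5839, -0.6873) = -139.65°.
Adding 360° brings this into [0°, 360°): 220.3°.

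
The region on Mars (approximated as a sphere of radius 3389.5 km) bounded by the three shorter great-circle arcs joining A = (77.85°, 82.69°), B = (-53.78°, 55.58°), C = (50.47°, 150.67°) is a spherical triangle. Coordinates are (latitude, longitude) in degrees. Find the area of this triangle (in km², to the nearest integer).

Side lengths (central angles): a = 2.2858, b = 0.6364, c = 2.3158 rad; semiperimeter s = 2.6190.
By l'Huilier's theorem, tan(E/4) = √[tan(s/2) tan((s−a)/2) tan((s−b)/2) tan((s−c)/2)], giving spherical excess E = 1.4635 rad.
Area = E·R² = 1.4635 × (3389.5)² ≈ 16814136 km².

16814136 km²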